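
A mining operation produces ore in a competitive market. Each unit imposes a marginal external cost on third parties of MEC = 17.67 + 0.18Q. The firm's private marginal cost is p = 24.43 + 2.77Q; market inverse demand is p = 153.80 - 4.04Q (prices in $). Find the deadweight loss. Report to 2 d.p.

Market equilibrium (private): 24.43 + 2.77Q = 153.80 - 4.04Q → Q_m = 18.9971.
Social marginal cost = private MC + MEC = 42.10 + 2.95Q.
Set SMC = demand: 42.10 + 2.95Q = 153.80 - 4.04Q → Q* = 15.9800.
Between Q* and Q_m the wedge SMC − demand runs linearly from 0 to MEC(Q_m), so the loss is a triangle.
DWL = ½ × 3.0171 × 21.0895 = 31.8146.

DWL = $31.81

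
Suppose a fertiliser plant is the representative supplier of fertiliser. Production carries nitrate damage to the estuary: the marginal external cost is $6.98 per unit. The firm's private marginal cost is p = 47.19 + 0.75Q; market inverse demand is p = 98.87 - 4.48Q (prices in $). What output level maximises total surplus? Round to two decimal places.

Q* = 8.55

Social marginal cost = private MC + MEC = 54.17 + 0.75Q.
Set SMC = demand: 54.17 + 0.75Q = 98.87 - 4.48Q → Q* = 8.5468.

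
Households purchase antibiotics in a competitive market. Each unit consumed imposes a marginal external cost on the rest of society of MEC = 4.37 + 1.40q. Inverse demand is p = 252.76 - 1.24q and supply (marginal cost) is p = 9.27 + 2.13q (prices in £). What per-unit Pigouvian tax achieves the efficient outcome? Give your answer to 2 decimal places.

Social marginal benefit = demand − MEC = 248.39 - 2.64q.
Set SMB = MC: 248.39 - 2.64q = 9.27 + 2.13q → q* = 50.1300.
The Pigouvian tax equals MEC at q*: 4.37 + 1.40×50.1300 = 74.5520.

tax = £74.55 per unit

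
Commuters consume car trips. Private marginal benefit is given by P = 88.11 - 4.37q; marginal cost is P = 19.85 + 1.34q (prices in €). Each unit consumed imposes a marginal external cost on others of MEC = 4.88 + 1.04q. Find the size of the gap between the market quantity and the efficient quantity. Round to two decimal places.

Market equilibrium (private): 19.85 + 1.34q = 88.11 - 4.37q → q_m = 11.9545.
Social marginal benefit = demand − MEC = 83.23 - 5.41q.
Set SMB = MC: 83.23 - 5.41q = 19.85 + 1.34q → q* = 9.3896.
Gap = |11.9545 − 9.3896| = 2.5649.

2.56 units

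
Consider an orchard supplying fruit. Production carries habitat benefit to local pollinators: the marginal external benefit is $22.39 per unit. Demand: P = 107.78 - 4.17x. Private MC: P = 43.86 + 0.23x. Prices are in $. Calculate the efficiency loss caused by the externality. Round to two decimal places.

DWL = $56.97

Market equilibrium (private): 43.86 + 0.23x = 107.78 - 4.17x → x_m = 14.5273.
Social marginal cost = private MC − MEB = 21.47 + 0.23x.
Set SMC = demand: 21.47 + 0.23x = 107.78 - 4.17x → x* = 19.6159.
Between x* and x_m the wedge demand − SMC runs linearly from 0 to MEB(x_m), so the loss is a triangle.
DWL = ½ × 5.0886 × 22.3900 = 56.9669.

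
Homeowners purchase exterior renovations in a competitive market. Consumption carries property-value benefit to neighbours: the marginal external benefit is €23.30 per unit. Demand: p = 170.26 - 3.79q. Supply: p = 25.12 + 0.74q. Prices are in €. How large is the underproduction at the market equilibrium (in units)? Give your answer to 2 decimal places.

Market equilibrium (private): 25.12 + 0.74q = 170.26 - 3.79q → q_m = 32.0397.
Social marginal benefit = demand + MEB = 193.56 - 3.79q.
Set SMB = MC: 193.56 - 3.79q = 25.12 + 0.74q → q* = 37.1832.
Gap = |32.0397 − 37.1832| = 5.1435.

5.14 units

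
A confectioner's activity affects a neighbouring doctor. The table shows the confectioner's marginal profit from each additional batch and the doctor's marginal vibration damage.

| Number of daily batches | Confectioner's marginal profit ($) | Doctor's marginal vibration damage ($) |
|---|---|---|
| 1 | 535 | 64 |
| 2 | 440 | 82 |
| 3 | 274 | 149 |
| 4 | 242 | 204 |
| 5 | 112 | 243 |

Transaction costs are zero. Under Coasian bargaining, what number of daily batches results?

Bargaining reaches the level where marginal profit last exceeds marginal vibration damage.
That holds through level 4 (242 ≥ 204) but not at 5 (112 < 243).

4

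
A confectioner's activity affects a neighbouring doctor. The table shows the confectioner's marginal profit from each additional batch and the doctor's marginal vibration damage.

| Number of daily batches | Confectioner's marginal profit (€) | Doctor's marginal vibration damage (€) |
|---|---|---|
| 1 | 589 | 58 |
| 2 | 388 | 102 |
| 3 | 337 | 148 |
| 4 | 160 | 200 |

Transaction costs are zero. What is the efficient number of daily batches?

3

Bargaining reaches the level where marginal profit last exceeds marginal vibration damage.
That holds through level 3 (337 ≥ 148) but not at 4 (160 < 200).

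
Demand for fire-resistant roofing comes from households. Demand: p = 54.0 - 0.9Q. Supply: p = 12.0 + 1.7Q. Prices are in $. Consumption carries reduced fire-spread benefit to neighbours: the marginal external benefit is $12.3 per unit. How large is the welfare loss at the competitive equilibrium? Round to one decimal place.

Market equilibrium (private): 12.0 + 1.7Q = 54.0 - 0.9Q → Q_m = 16.1538.
Social marginal benefit = demand + MEB = 66.3 - 0.9Q.
Set SMB = MC: 66.3 - 0.9Q = 12.0 + 1.7Q → Q* = 20.8846.
Height of the DWL triangle at Q_m is SMB(Q_m) − MC(Q_m) = MEB(Q_m) = 12.3000.
DWL = ½ × 4.7308 × 12.3000 = 29.0944.

DWL = $29.1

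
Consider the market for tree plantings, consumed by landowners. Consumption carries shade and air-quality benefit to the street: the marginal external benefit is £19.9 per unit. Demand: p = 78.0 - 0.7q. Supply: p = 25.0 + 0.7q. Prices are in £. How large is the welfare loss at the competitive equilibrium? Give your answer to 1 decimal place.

DWL = £141.4

Market equilibrium (private): 25.0 + 0.7q = 78.0 - 0.7q → q_m = 37.8571.
Social marginal benefit = demand + MEB = 97.9 - 0.7q.
Set SMB = MC: 97.9 - 0.7q = 25.0 + 0.7q → q* = 52.0714.
Between q* and q_m the wedge SMB − MC runs linearly from 0 to MEB(q_m), so the loss is a triangle.
DWL = ½ × 14.2143 × 19.9000 = 141.4323.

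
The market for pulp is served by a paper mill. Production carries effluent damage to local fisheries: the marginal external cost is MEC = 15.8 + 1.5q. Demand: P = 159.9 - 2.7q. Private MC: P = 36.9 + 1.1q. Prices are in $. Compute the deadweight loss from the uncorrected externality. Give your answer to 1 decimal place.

Market equilibrium (private): 36.9 + 1.1q = 159.9 - 2.7q → q_m = 32.3684.
Social marginal cost = private MC + MEC = 52.7 + 2.6q.
Set SMC = demand: 52.7 + 2.6q = 159.9 - 2.7q → q* = 20.2264.
Height of the DWL triangle at q_m is SMC(q_m) − demand(q_m) = MEC(q_m) = 64.3526.
DWL = ½ × 12.1420 × 64.3526 = 390.6846.

DWL = $390.7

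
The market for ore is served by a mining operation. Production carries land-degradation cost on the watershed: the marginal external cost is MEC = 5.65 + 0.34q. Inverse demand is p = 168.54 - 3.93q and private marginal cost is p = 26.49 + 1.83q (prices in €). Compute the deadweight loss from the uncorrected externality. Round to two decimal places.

DWL = €16.15

Market equilibrium (private): 26.49 + 1.83q = 168.54 - 3.93q → q_m = 24.6615.
Social marginal cost = private MC + MEC = 32.14 + 2.17q.
Set SMC = demand: 32.14 + 2.17q = 168.54 - 3.93q → q* = 22.3607.
Between q* and q_m the wedge SMC − demand runs linearly from 0 to MEC(q_m), so the loss is a triangle.
DWL = ½ × 2.3008 × 14.0349 = 16.1457.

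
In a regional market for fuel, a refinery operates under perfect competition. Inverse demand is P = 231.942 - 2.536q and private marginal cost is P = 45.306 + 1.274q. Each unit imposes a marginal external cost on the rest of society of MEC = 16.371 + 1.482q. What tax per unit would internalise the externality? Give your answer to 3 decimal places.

tax = 64.053 per unit

Social marginal cost = private MC + MEC = 61.677 + 2.756q.
Set SMC = demand: 61.677 + 2.756q = 231.942 - 2.536q → q* = 32.1740.
The Pigouvian tax equals MEC at q*: 16.371 + 1.482×32.1740 = 64.0529.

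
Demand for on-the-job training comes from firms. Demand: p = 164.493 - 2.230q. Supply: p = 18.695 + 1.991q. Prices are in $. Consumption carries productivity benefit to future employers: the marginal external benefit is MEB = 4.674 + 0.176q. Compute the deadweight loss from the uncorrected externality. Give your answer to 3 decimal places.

DWL = $14.293

Market equilibrium (private): 18.695 + 1.991q = 164.493 - 2.230q → q_m = 34.5411.
Social marginal benefit = demand + MEB = 169.167 - 2.054q.
Set SMB = MC: 169.167 - 2.054q = 18.695 + 1.991q → q* = 37.1995.
The welfare-loss triangle has base |q_m − q*| and height MEB(q_m) (the vertical gap between SMB and MC is zero at q* and MEB at q_m).
DWL = ½ × 2.6584 × 10.7532 = 14.2932.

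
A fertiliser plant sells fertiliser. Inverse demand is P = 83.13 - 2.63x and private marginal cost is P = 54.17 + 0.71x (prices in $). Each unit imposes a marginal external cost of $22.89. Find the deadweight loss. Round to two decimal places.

DWL = $78.44

Market equilibrium (private): 54.17 + 0.71x = 83.13 - 2.63x → x_m = 8.6707.
Social marginal cost = private MC + MEC = 77.06 + 0.71x.
Set SMC = demand: 77.06 + 0.71x = 83.13 - 2.63x → x* = 1.8174.
Height of the DWL triangle at x_m is SMC(x_m) − demand(x_m) = MEC(x_m) = 22.8900.
DWL = ½ × 6.8533 × 22.8900 = 78.4360.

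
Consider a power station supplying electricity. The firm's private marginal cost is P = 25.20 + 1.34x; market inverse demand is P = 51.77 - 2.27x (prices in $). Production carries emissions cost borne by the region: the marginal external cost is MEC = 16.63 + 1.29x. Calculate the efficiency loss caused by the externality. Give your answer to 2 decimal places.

Market equilibrium (private): 25.20 + 1.34x = 51.77 - 2.27x → x_m = 7.3601.
Social marginal cost = private MC + MEC = 41.83 + 2.63x.
Set SMC = demand: 41.83 + 2.63x = 51.77 - 2.27x → x* = 2.0286.
Between x* and x_m the wedge SMC − demand runs linearly from 0 to MEC(x_m), so the loss is a triangle.
DWL = ½ × 5.3315 × 26.1245 = 69.6414.

DWL = $69.64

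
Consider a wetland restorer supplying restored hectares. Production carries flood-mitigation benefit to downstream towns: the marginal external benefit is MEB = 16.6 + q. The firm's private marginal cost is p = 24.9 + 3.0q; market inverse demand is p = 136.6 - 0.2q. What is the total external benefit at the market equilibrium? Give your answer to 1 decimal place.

Market equilibrium (private): 24.9 + 3.0q = 136.6 - 0.2q → q_m = 34.9063.
Total external benefit = ∫₀^{q_m} (16.6 + 1.0q) dq = 16.6×34.9063 + ½×1.0×34.9063² = 1188.6695.

1188.7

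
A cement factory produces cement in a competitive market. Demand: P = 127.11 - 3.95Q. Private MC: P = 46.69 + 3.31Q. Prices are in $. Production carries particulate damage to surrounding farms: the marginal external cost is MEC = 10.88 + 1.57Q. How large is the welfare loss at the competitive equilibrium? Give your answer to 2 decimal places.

Market equilibrium (private): 46.69 + 3.31Q = 127.11 - 3.95Q → Q_m = 11.0771.
Social marginal cost = private MC + MEC = 57.57 + 4.88Q.
Set SMC = demand: 57.57 + 4.88Q = 127.11 - 3.95Q → Q* = 7.8754.
Between Q* and Q_m the wedge SMC − demand runs linearly from 0 to MEC(Q_m), so the loss is a triangle.
DWL = ½ × 3.2017 × 28.2711 = 45.2578.

DWL = $45.26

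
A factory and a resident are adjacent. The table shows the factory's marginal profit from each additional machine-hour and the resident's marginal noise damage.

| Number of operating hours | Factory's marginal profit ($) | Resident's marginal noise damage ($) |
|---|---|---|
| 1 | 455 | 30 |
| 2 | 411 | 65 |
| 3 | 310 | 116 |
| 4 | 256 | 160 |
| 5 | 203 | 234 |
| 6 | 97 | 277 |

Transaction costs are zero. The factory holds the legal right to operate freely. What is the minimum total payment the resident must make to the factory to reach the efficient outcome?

Left alone the factory would choose level 6 (marginal profit stays positive).
Efficient level: k* = 4 (marginal profit ≥ marginal noise damage through 4).
The resident must at least cover the factory's forgone profit from cutting 6→4: 203 + 97 = 300.

$300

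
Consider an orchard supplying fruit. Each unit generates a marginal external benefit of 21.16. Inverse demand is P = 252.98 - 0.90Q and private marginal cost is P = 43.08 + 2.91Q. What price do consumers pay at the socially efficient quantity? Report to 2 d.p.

Social marginal cost = private MC − MEB = 21.92 + 2.91Q.
Set SMC = demand: 21.92 + 2.91Q = 252.98 - 0.90Q → Q* = 60.6457.
Consumer price on the demand curve at Q*: 252.98 − 0.90×60.6457 = 198.3989.

P = 198.40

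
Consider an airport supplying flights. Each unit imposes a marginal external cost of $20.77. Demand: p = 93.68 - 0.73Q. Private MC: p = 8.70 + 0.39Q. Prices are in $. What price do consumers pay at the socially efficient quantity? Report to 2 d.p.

P = $51.83

Social marginal cost = private MC + MEC = 29.47 + 0.39Q.
Set SMC = demand: 29.47 + 0.39Q = 93.68 - 0.73Q → Q* = 57.3304.
Consumer price on the demand curve at Q*: 93.68 − 0.73×57.3304 = 51.8288.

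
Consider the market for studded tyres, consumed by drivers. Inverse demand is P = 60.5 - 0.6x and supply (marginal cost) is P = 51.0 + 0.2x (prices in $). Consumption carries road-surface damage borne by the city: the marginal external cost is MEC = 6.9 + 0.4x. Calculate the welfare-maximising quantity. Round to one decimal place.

x* = 2.2

Social marginal benefit = demand − MEC = 53.6 - x.
Set SMB = MC: 53.6 - x = 51.0 + 0.2x → x* = 2.1667.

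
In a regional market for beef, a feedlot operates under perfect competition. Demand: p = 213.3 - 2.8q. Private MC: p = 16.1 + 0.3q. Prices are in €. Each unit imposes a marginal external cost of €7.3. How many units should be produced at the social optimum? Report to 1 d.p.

q* = 61.3

Social marginal cost = private MC + MEC = 23.4 + 0.3q.
Set SMC = demand: 23.4 + 0.3q = 213.3 - 2.8q → q* = 61.2581.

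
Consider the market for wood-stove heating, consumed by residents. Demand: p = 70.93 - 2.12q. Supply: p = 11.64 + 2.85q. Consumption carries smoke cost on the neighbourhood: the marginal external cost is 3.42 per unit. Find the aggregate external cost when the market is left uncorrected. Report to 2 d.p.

Market equilibrium (private): 11.64 + 2.85q = 70.93 - 2.12q → q_m = 11.9296.
Total external cost = MEC × q_m = 3.42 × 11.9296 = 40.7992.

40.80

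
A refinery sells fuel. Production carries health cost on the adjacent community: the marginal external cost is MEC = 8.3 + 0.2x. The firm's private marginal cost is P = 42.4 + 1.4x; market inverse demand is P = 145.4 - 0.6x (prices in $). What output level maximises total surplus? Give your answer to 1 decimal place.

x* = 43.0

Social marginal cost = private MC + MEC = 50.7 + 1.6x.
Set SMC = demand: 50.7 + 1.6x = 145.4 - 0.6x → x* = 43.0455.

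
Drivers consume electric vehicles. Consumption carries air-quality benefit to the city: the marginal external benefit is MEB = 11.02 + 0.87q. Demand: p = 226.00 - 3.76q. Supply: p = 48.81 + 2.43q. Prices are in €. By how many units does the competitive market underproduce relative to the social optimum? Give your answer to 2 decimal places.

Market equilibrium (private): 48.81 + 2.43q = 226.00 - 3.76q → q_m = 28.6252.
Social marginal benefit = demand + MEB = 237.02 - 2.89q.
Set SMB = MC: 237.02 - 2.89q = 48.81 + 2.43q → q* = 35.3778.
Gap = |28.6252 − 35.3778| = 6.7526.

6.75 units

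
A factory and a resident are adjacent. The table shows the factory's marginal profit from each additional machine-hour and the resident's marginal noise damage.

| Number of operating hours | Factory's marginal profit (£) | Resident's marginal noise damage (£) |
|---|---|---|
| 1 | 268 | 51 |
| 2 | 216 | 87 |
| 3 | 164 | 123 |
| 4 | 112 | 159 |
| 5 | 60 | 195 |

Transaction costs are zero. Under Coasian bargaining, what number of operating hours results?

Bargaining reaches the level where marginal profit last exceeds marginal noise damage.
That holds through level 3 (164 ≥ 123) but not at 4 (112 < 159).

3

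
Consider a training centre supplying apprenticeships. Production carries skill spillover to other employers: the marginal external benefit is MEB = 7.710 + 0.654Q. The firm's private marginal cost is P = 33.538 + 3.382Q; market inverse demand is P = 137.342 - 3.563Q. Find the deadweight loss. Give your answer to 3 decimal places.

DWL = 24.299

Market equilibrium (private): 33.538 + 3.382Q = 137.342 - 3.563Q → Q_m = 14.9466.
Social marginal cost = private MC − MEB = 25.828 + 2.728Q.
Set SMC = demand: 25.828 + 2.728Q = 137.342 - 3.563Q → Q* = 17.7260.
Height of the DWL triangle at Q_m is demand(Q_m) − SMC(Q_m) = MEB(Q_m) = 17.4851.
DWL = ½ × 2.7794 × 17.4851 = 24.2990.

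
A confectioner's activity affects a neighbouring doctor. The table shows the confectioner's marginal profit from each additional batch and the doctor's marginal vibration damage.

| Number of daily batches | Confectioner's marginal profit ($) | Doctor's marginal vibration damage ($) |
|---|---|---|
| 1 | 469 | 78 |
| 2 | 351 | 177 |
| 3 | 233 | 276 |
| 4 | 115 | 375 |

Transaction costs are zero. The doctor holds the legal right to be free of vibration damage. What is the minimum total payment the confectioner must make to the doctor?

Efficient level: marginal profit ≥ marginal vibration damage through level 2, so k* = 2.
With the doctor holding the right, the confectioner must at least compensate total damage at k*: 78 + 177 = 255.

$255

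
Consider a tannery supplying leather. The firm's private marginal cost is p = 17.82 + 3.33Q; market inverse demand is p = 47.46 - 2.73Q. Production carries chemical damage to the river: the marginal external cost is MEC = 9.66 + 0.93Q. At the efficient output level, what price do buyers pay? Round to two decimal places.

Social marginal cost = private MC + MEC = 27.48 + 4.26Q.
Set SMC = demand: 27.48 + 4.26Q = 47.46 - 2.73Q → Q* = 2.8584.
Consumer price on the demand curve at Q*: 47.46 − 2.73×2.8584 = 39.6566.

P = 39.66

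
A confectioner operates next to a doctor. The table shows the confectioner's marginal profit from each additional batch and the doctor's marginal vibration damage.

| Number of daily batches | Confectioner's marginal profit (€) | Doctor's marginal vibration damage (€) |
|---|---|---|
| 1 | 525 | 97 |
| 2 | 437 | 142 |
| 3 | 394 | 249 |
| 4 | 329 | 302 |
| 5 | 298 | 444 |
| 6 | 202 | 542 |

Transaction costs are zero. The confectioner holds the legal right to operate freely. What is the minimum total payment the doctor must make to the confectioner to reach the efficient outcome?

Left alone the confectioner would choose level 6 (marginal profit stays positive).
Efficient level: k* = 4 (marginal profit ≥ marginal vibration damage through 4).
The doctor must at least cover the confectioner's forgone profit from cutting 6→4: 298 + 202 = 500.

€500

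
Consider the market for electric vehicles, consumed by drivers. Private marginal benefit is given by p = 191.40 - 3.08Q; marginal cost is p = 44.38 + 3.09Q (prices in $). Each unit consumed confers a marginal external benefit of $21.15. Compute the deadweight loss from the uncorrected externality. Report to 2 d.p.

Market equilibrium (private): 44.38 + 3.09Q = 191.40 - 3.08Q → Q_m = 23.8282.
Social marginal benefit = demand + MEB = 212.55 - 3.08Q.
Set SMB = MC: 212.55 - 3.08Q = 44.38 + 3.09Q → Q* = 27.2561.
The loss is the area between SMB and MC from Q* to Q_m; with linear curves that's a triangle of height MEB(Q_m).
DWL = ½ × 3.4279 × 21.1500 = 36.2500.

DWL = $36.25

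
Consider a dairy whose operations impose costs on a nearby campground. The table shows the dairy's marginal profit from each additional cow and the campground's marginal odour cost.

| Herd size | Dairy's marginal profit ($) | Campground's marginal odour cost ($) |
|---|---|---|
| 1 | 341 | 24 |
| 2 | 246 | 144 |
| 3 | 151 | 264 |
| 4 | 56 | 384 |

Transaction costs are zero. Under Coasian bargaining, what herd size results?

2

Bargaining reaches the level where marginal profit last exceeds marginal odour cost.
That holds through level 2 (246 ≥ 144) but not at 3 (151 < 264).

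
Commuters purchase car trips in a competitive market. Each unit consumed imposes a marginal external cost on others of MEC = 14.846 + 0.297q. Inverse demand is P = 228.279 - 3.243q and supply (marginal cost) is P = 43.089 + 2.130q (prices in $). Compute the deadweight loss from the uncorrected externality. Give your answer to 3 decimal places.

DWL = $55.480

Market equilibrium (private): 43.089 + 2.130q = 228.279 - 3.243q → q_m = 34.4668.
Social marginal benefit = demand − MEC = 213.433 - 3.540q.
Set SMB = MC: 213.433 - 3.540q = 43.089 + 2.130q → q* = 30.0430.
Height of the DWL triangle at q_m is MC(q_m) − SMB(q_m) = MEC(q_m) = 25.0826.
DWL = ½ × 4.4238 × 25.0826 = 55.4802.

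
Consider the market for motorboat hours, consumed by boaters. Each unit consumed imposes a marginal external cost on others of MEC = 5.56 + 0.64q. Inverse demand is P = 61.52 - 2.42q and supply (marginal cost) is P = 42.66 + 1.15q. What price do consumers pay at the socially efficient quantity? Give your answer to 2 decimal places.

Social marginal benefit = demand − MEC = 55.96 - 3.06q.
Set SMB = MC: 55.96 - 3.06q = 42.66 + 1.15q → q* = 3.1591.
Consumer price on the demand curve at q*: 61.52 − 2.42×3.1591 = 53.8750.

P = 53.87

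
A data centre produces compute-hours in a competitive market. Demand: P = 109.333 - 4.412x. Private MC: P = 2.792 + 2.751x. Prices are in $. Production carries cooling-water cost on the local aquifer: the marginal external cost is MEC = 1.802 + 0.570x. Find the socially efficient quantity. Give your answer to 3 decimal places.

x* = 13.544

Social marginal cost = private MC + MEC = 4.594 + 3.321x.
Set SMC = demand: 4.594 + 3.321x = 109.333 - 4.412x → x* = 13.5444.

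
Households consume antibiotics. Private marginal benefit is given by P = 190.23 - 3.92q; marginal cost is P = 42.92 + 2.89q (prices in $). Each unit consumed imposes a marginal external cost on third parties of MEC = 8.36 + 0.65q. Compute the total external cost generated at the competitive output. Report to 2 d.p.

Market equilibrium (private): 42.92 + 2.89q = 190.23 - 3.92q → q_m = 21.6314.
Total external cost = ∫₀^{q_m} (8.36 + 0.65q) dq = 8.36×21.6314 + ½×0.65×21.6314² = 332.9117.

$332.91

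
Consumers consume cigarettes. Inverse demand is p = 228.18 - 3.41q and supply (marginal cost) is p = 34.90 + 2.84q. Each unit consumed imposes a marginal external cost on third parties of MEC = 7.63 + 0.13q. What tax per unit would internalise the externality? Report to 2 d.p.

Social marginal benefit = demand − MEC = 220.55 - 3.54q.
Set SMB = MC: 220.55 - 3.54q = 34.90 + 2.84q → q* = 29.0987.
The Pigouvian tax equals MEC at q*: 7.63 + 0.13×29.0987 = 11.4128.

tax = 11.41 per unit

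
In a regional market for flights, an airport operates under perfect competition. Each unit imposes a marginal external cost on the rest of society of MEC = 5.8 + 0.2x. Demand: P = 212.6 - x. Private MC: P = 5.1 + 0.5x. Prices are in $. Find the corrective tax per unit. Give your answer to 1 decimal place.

tax = $29.5 per unit

Social marginal cost = private MC + MEC = 10.9 + 0.7x.
Set SMC = demand: 10.9 + 0.7x = 212.6 - x → x* = 118.6471.
The Pigouvian tax equals MEC at x*: 5.8 + 0.2×118.6471 = 29.5294.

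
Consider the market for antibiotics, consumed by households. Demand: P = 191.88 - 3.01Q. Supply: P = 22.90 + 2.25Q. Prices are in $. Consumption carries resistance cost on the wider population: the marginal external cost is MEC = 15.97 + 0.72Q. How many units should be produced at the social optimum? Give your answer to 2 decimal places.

Social marginal benefit = demand − MEC = 175.91 - 3.73Q.
Set SMB = MC: 175.91 - 3.73Q = 22.90 + 2.25Q → Q* = 25.5870.

Q* = 25.59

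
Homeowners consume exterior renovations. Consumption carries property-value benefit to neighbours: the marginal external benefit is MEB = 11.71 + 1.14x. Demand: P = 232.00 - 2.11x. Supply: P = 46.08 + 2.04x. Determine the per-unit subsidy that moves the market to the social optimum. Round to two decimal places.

Social marginal benefit = demand + MEB = 243.71 - 0.97x.
Set SMB = MC: 243.71 - 0.97x = 46.08 + 2.04x → x* = 65.6578.
The Pigouvian subsidy equals MEB at x*: 11.71 + 1.14×65.6578 = 86.5599.

subsidy = 86.56 per unit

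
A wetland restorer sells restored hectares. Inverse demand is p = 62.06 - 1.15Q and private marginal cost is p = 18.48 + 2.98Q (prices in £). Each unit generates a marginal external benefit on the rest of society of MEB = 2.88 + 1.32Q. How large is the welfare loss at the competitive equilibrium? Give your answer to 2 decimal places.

Market equilibrium (private): 18.48 + 2.98Q = 62.06 - 1.15Q → Q_m = 10.5521.
Social marginal cost = private MC − MEB = 15.60 + 1.66Q.
Set SMC = demand: 15.60 + 1.66Q = 62.06 - 1.15Q → Q* = 16.5338.
Height of the DWL triangle at Q_m is demand(Q_m) − SMC(Q_m) = MEB(Q_m) = 16.8087.
DWL = ½ × 5.9817 × 16.8087 = 50.2723.

DWL = £50.27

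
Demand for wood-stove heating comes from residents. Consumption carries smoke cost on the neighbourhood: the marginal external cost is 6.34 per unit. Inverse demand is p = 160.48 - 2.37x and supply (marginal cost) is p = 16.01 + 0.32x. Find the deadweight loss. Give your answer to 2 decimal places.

Market equilibrium (private): 16.01 + 0.32x = 160.48 - 2.37x → x_m = 53.7063.
Social marginal benefit = demand − MEC = 154.14 - 2.37x.
Set SMB = MC: 154.14 - 2.37x = 16.01 + 0.32x → x* = 51.3494.
The welfare-loss triangle has base |x_m − x*| and height MEC(x_m) (the vertical gap between SMB and MC is zero at x* and MEC at x_m).
DWL = ½ × 2.3569 × 6.3400 = 7.4714.

DWL = 7.47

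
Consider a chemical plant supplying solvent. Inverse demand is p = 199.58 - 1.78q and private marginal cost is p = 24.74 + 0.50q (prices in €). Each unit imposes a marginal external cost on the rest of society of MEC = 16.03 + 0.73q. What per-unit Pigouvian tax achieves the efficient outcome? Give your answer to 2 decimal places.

tax = €54.55 per unit

Social marginal cost = private MC + MEC = 40.77 + 1.23q.
Set SMC = demand: 40.77 + 1.23q = 199.58 - 1.78q → q* = 52.7608.
The Pigouvian tax equals MEC at q*: 16.03 + 0.73×52.7608 = 54.5454.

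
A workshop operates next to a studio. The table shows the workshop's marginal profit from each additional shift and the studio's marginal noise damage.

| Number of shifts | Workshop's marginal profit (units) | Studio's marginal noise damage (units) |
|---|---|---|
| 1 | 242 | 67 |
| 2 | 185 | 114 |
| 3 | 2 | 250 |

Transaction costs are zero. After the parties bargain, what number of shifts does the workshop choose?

Bargaining reaches the level where marginal profit last exceeds marginal noise damage.
That holds through level 2 (185 ≥ 114) but not at 3 (2 < 250).

2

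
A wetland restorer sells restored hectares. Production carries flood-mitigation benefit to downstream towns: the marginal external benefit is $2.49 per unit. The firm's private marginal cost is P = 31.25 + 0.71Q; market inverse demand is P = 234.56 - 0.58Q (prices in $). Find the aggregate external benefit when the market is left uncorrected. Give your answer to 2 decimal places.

Market equilibrium (private): 31.25 + 0.71Q = 234.56 - 0.58Q → Q_m = 157.6047.
Total external benefit = MEB × Q_m = 2.49 × 157.6047 = 392.4357.

$392.44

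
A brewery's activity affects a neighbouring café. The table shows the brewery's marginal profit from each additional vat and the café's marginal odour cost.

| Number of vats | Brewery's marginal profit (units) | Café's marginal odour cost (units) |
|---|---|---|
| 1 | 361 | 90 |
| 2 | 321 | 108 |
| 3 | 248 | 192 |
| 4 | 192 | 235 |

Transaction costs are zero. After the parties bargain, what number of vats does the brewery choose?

3

Bargaining reaches the level where marginal profit last exceeds marginal odour cost.
That holds through level 3 (248 ≥ 192) but not at 4 (192 < 235).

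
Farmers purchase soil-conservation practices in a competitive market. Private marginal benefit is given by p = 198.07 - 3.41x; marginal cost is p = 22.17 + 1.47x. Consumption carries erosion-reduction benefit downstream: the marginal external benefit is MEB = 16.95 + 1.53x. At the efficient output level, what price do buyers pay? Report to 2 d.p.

Social marginal benefit = demand + MEB = 215.02 - 1.88x.
Set SMB = MC: 215.02 - 1.88x = 22.17 + 1.47x → x* = 57.5672.
Consumer price on the demand curve at x*: 198.07 − 3.41×57.5672 = 1.7658.

P = 1.77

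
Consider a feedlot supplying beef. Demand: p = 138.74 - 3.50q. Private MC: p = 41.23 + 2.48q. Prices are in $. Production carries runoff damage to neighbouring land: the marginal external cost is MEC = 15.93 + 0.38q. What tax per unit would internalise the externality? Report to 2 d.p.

tax = $20.80 per unit

Social marginal cost = private MC + MEC = 57.16 + 2.86q.
Set SMC = demand: 57.16 + 2.86q = 138.74 - 3.50q → q* = 12.8270.
The Pigouvian tax equals MEC at q*: 15.93 + 0.38×12.8270 = 20.8043.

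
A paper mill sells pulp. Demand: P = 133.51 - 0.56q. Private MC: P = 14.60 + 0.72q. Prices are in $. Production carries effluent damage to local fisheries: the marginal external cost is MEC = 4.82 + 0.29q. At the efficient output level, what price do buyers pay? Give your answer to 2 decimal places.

Social marginal cost = private MC + MEC = 19.42 + 1.01q.
Set SMC = demand: 19.42 + 1.01q = 133.51 - 0.56q → q* = 72.6688.
Consumer price on the demand curve at q*: 133.51 − 0.56×72.6688 = 92.8155.

P = $92.82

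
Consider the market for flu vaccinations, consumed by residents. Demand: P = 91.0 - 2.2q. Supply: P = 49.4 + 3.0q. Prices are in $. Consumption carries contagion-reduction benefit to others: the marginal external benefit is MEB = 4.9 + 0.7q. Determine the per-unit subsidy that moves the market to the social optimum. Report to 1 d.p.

subsidy = $12.1 per unit

Social marginal benefit = demand + MEB = 95.9 - 1.5q.
Set SMB = MC: 95.9 - 1.5q = 49.4 + 3.0q → q* = 10.3333.
The Pigouvian subsidy equals MEB at q*: 4.9 + 0.7×10.3333 = 12.1333.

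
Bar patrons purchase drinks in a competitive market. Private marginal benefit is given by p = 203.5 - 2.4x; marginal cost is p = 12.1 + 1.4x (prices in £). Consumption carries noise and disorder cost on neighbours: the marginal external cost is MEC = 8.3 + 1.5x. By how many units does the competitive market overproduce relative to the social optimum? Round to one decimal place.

Market equilibrium (private): 12.1 + 1.4x = 203.5 - 2.4x → x_m = 50.3684.
Social marginal benefit = demand − MEC = 195.2 - 3.9x.
Set SMB = MC: 195.2 - 3.9x = 12.1 + 1.4x → x* = 34.5472.
Gap = |50.3684 − 34.5472| = 15.8212.

15.8 units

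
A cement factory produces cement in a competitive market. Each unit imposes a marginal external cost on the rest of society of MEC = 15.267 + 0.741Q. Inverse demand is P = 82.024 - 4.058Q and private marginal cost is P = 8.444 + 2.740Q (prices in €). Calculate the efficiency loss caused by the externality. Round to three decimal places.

Market equilibrium (private): 8.444 + 2.740Q = 82.024 - 4.058Q → Q_m = 10.8238.
Social marginal cost = private MC + MEC = 23.711 + 3.481Q.
Set SMC = demand: 23.711 + 3.481Q = 82.024 - 4.058Q → Q* = 7.7348.
The welfare-loss triangle has base |Q_m − Q*| and height MEC(Q_m) (the vertical gap between SMC and demand is zero at Q* and MEC at Q_m).
DWL = ½ × 3.0890 × 23.2874 = 35.9674.

DWL = €35.967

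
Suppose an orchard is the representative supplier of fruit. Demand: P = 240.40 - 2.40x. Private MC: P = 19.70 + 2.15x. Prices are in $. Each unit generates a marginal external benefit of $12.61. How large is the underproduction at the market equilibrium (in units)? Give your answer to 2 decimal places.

2.77 units

Market equilibrium (private): 19.70 + 2.15x = 240.40 - 2.40x → x_m = 48.5055.
Social marginal cost = private MC − MEB = 7.09 + 2.15x.
Set SMC = demand: 7.09 + 2.15x = 240.40 - 2.40x → x* = 51.2769.
Gap = |48.5055 − 51.2769| = 2.7714.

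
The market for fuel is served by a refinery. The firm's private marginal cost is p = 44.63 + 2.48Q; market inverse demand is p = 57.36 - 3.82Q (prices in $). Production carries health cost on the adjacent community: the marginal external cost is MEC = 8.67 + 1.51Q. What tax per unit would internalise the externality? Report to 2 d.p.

Social marginal cost = private MC + MEC = 53.30 + 3.99Q.
Set SMC = demand: 53.30 + 3.99Q = 57.36 - 3.82Q → Q* = 0.5198.
The Pigouvian tax equals MEC at Q*: 8.67 + 1.51×0.5198 = 9.4549.

tax = $9.45 per unit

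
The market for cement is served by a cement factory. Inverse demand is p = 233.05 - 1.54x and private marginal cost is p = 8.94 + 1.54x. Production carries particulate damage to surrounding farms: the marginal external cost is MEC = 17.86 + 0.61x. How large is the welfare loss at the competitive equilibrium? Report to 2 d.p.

DWL = 525.00

Market equilibrium (private): 8.94 + 1.54x = 233.05 - 1.54x → x_m = 72.7630.
Social marginal cost = private MC + MEC = 26.80 + 2.15x.
Set SMC = demand: 26.80 + 2.15x = 233.05 - 1.54x → x* = 55.8943.
Between x* and x_m the wedge SMC − demand runs linearly from 0 to MEC(x_m), so the loss is a triangle.
DWL = ½ × 16.8687 × 62.2454 = 524.9995.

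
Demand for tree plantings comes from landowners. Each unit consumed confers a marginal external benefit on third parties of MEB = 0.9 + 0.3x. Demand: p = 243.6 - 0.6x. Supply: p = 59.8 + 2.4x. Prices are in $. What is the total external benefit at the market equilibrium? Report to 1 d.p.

$618.2

Market equilibrium (private): 59.8 + 2.4x = 243.6 - 0.6x → x_m = 61.2667.
Total external benefit = ∫₀^{x_m} (0.9 + 0.3x) dx = 0.9×61.2667 + ½×0.3×61.2667² = 618.1813.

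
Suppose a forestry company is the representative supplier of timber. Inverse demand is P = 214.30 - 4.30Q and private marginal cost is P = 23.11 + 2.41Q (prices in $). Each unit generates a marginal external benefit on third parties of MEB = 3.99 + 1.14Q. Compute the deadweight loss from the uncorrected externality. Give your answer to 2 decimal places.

DWL = $119.41

Market equilibrium (private): 23.11 + 2.41Q = 214.30 - 4.30Q → Q_m = 28.4933.
Social marginal cost = private MC − MEB = 19.12 + 1.27Q.
Set SMC = demand: 19.12 + 1.27Q = 214.30 - 4.30Q → Q* = 35.0413.
The welfare-loss triangle has base |Q_m − Q*| and height MEB(Q_m) (the vertical gap between SMC and demand is zero at Q* and MEB at Q_m).
DWL = ½ × 6.5480 × 36.4724 = 119.4106.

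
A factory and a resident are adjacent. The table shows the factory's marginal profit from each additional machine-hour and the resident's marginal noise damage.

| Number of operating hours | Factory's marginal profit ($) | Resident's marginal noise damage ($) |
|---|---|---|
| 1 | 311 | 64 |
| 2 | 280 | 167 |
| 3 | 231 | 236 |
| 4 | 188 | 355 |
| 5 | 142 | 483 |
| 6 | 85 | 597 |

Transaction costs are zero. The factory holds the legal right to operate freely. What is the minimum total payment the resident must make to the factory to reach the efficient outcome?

Left alone the factory would choose level 6 (marginal profit stays positive).
Efficient level: k* = 2 (marginal profit ≥ marginal noise damage through 2).
The resident must at least cover the factory's forgone profit from cutting 6→2: 231 + 188 + 142 + 85 = 646.

$646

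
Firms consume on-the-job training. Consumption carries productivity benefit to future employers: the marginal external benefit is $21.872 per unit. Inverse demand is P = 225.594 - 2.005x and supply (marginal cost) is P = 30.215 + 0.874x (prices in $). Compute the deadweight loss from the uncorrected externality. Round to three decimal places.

DWL = $83.082

Market equilibrium (private): 30.215 + 0.874x = 225.594 - 2.005x → x_m = 67.8635.
Social marginal benefit = demand + MEB = 247.466 - 2.005x.
Set SMB = MC: 247.466 - 2.005x = 30.215 + 0.874x → x* = 75.4606.
Between x* and x_m the wedge SMB − MC runs linearly from 0 to MEB(x_m), so the loss is a triangle.
DWL = ½ × 7.5971 × 21.8720 = 83.0819.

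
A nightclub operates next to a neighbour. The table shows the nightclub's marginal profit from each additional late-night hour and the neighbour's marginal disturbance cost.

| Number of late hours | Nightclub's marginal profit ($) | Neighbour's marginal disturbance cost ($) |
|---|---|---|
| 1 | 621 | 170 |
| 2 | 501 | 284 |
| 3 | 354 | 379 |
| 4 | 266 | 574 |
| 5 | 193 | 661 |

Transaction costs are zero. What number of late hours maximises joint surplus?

Bargaining reaches the level where marginal profit last exceeds marginal disturbance cost.
That holds through level 2 (501 ≥ 284) but not at 3 (354 < 379).

2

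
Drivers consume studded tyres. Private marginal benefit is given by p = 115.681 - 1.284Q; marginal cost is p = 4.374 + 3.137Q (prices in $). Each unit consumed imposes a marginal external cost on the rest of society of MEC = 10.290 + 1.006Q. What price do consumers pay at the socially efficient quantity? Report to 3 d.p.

Social marginal benefit = demand − MEC = 105.391 - 2.290Q.
Set SMB = MC: 105.391 - 2.290Q = 4.374 + 3.137Q → Q* = 18.6138.
Consumer price on the demand curve at Q*: 115.681 − 1.284×18.6138 = 91.7809.

P = $91.781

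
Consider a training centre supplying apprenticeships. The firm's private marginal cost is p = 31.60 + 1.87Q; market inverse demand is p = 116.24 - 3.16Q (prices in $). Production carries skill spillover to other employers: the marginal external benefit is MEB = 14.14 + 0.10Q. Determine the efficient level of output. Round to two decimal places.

Q* = 20.04

Social marginal cost = private MC − MEB = 17.46 + 1.77Q.
Set SMC = demand: 17.46 + 1.77Q = 116.24 - 3.16Q → Q* = 20.0365.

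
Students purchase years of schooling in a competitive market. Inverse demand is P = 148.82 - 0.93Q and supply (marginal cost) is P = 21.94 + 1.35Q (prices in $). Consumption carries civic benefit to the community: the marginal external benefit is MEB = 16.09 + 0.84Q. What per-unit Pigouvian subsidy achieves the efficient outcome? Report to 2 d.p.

subsidy = $99.49 per unit

Social marginal benefit = demand + MEB = 164.91 - 0.09Q.
Set SMB = MC: 164.91 - 0.09Q = 21.94 + 1.35Q → Q* = 99.2847.
The Pigouvian subsidy equals MEB at Q*: 16.09 + 0.84×99.2847 = 99.4891.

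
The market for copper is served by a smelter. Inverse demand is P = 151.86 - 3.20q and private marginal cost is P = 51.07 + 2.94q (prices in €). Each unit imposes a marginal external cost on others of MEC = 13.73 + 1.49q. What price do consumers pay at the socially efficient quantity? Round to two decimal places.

P = €115.35

Social marginal cost = private MC + MEC = 64.80 + 4.43q.
Set SMC = demand: 64.80 + 4.43q = 151.86 - 3.20q → q* = 11.4102.
Consumer price on the demand curve at q*: 151.86 − 3.20×11.4102 = 115.3474.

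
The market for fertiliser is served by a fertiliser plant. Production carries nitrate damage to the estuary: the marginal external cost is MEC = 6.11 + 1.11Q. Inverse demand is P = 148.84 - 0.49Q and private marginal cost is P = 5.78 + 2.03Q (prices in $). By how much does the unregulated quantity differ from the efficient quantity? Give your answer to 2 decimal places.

19.04 units

Market equilibrium (private): 5.78 + 2.03Q = 148.84 - 0.49Q → Q_m = 56.7698.
Social marginal cost = private MC + MEC = 11.89 + 3.14Q.
Set SMC = demand: 11.89 + 3.14Q = 148.84 - 0.49Q → Q* = 37.7273.
Gap = |56.7698 − 37.7273| = 19.0425.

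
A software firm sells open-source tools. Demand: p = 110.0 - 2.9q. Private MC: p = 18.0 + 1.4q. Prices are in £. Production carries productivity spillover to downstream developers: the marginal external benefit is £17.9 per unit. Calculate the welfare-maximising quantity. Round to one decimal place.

q* = 25.6

Social marginal cost = private MC − MEB = 0.1 + 1.4q.
Set SMC = demand: 0.1 + 1.4q = 110.0 - 2.9q → q* = 25.5581.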